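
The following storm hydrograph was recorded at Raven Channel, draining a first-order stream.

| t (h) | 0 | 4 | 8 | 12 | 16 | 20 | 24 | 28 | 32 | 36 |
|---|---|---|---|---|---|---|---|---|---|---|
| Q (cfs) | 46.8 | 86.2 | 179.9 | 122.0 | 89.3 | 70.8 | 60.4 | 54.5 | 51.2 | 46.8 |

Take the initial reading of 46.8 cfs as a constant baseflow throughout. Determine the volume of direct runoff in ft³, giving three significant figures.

Direct-runoff ordinates (Q − Q_b): 0.0, 39.4, 133.1, 75.2, 42.5, 24.0, 13.6, 7.7, 4.4, 0.0 cfs.
ΣQ_DR = 339.9 cfs.
With Δt = 4 h = 14400 s, V = ΣQ_DR · Δt = 339.9 × 14400 = 4.89 × 10^6 ft³.

V ≈ 4.89 × 10^6 ft³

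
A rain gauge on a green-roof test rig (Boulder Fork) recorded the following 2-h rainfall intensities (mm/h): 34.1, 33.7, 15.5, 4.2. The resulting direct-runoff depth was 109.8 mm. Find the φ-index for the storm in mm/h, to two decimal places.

Only the 3 blocks with intensity above φ contribute runoff: 34.1, 33.7, 15.5 mm/h.
Σ(I−φ)·Δt = d  ⇒  (34.1+33.7+15.5 − 3φ)·2 = 109.8
φ = (83.30 − 109.8/2) / 3 = 9.47 mm/h.

φ ≈ 9.47 mm/h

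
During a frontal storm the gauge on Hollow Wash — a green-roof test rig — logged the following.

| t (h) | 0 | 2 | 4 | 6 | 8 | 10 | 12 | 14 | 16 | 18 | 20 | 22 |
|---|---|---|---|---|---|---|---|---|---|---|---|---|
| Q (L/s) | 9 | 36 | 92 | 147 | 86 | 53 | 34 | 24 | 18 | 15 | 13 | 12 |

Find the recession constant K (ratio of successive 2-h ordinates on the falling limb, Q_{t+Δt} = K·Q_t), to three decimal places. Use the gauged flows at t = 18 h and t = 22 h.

K ≈ 0.894

Using the recession-limb readings at t = 18 h and t = 22 h: Q falls from 15 to 12 L/s over 2 intervals.
K = (Q₂/Q₁)^(1/2) = (12/15)^(1/2) = 0.894.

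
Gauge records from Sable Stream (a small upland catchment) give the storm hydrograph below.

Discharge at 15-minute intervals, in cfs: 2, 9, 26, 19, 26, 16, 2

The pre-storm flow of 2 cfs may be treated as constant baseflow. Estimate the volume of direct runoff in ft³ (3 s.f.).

Direct-runoff ordinates (Q − Q_b): 0.0, 7.0, 24.0, 17.0, 24.0, 14.0, 0.0 cfs.
ΣQ_DR = 86.00 cfs.
With Δt = 0.25 h = 900 s, V = ΣQ_DR · Δt = 86.00 × 900 = 77400 ft³.

V ≈ 77400 ft³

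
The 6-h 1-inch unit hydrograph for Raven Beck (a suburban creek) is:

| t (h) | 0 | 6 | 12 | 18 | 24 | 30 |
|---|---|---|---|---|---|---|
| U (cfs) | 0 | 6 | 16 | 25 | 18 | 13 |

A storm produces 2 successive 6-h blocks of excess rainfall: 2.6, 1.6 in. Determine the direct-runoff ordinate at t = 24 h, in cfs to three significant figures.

By discrete convolution, Q_j = Σ (P_i / 1 in) · U_{j−i}.
At t = 24 h (j=4): Q = (2.6/1)·18 + (1.6/1)·25 = 86.8 cfs.

Q ≈ 86.8 cfs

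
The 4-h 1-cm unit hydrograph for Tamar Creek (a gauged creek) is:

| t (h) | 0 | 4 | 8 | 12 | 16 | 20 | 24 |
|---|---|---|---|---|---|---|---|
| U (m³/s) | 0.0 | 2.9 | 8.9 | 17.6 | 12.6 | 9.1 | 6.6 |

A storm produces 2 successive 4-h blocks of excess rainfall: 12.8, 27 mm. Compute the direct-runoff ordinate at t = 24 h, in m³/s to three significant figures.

Q ≈ 33.0 m³/s

By discrete convolution, Q_j = Σ (P_i / 10 mm) · U_{j−i}.
At t = 24 h (j=6): Q = (12.8/10)·6.6 + (27/10)·9.1 = 33.0 m³/s.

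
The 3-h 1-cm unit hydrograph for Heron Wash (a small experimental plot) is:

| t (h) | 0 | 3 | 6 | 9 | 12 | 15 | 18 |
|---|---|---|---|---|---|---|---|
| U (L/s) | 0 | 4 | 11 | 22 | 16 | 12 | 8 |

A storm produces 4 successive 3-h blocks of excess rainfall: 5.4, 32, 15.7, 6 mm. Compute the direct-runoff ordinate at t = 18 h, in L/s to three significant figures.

By discrete convolution, Q_j = Σ (P_i / 10 mm) · U_{j−i}.
At t = 18 h (j=6): Q = (5.4/10)·8 + (32/10)·12 + (15.7/10)·16 + (6/10)·22 = 81.0 L/s.

Q ≈ 81.0 L/s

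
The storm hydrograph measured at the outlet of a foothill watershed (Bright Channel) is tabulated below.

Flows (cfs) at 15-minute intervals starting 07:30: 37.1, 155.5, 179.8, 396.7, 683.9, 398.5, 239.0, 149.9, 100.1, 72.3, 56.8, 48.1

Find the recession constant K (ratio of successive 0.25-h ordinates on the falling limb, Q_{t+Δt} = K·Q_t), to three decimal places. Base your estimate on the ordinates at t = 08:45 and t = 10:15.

Using the recession-limb readings at t = 08:45 and t = 10:15: Q falls from 398.5 to 48.1 cfs over 6 intervals.
K = (Q₂/Q₁)^(1/6) = (48.1/398.5)^(1/6) = 0.703.

K ≈ 0.703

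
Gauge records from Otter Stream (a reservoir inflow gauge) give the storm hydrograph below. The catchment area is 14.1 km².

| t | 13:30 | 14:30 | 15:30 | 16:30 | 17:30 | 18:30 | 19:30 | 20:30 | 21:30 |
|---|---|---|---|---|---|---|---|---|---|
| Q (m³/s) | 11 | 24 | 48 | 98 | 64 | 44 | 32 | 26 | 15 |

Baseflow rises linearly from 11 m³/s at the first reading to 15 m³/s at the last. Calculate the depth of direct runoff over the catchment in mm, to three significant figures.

d ≈ 62.6 mm

Direct runoff: 0.00, 12.50, 36.00, 85.50, 51.00, 30.50, 18.00, 11.50, 0.00 m³/s; ΣQ_DR = 245.0 m³/s.
V = ΣQ_DR · Δt = 245.0 × 3600 s = 8.820 × 10^5 m³.
Over A = 14.1 km², depth = V / A = 62.6 mm.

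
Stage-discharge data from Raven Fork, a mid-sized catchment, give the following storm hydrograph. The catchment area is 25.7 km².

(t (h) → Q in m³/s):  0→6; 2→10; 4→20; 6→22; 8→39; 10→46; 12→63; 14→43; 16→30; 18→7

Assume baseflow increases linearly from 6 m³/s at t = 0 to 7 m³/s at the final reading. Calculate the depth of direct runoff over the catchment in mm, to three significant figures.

d ≈ 61.9 mm

Direct runoff: 0.00, 3.89, 13.78, 15.67, 32.56, 39.44, 56.33, 36.22, 23.11, 0.00 m³/s; ΣQ_DR = 221.0 m³/s.
V = ΣQ_DR · Δt = 221.0 × 7200 s = 1.591 × 10^6 m³.
Over A = 25.7 km², depth = V / A = 61.9 mm.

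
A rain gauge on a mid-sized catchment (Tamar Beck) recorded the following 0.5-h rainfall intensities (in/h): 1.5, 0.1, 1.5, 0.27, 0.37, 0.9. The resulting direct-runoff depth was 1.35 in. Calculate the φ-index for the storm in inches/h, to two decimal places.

Only the 3 blocks with intensity above φ contribute runoff: 1.5, 1.5, 0.9 in/h.
Σ(I−φ)·Δt = d  ⇒  (1.5+1.5+0.9 − 3φ)·0.5 = 1.35
φ = (3.900 − 1.35/0.5) / 3 = 0.40 in/h.

φ ≈ 0.40 in/h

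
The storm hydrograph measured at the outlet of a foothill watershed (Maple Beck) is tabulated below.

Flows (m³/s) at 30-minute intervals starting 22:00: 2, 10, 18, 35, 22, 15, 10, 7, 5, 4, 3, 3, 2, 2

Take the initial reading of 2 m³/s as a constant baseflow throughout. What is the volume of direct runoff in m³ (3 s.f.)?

Direct-runoff ordinates (Q − Q_b): 0.0, 8.0, 16.0, 33.0, 20.0, 13.0, 8.0, 5.0, 3.0, 2.0, 1.0, 1.0, 0.0, 0.0 m³/s.
ΣQ_DR = 110.0 m³/s.
With Δt = 0.5 h = 1800 s, V = ΣQ_DR · Δt = 110.0 × 1800 = 1.98 × 10^5 m³.

V ≈ 1.98 × 10^5 m³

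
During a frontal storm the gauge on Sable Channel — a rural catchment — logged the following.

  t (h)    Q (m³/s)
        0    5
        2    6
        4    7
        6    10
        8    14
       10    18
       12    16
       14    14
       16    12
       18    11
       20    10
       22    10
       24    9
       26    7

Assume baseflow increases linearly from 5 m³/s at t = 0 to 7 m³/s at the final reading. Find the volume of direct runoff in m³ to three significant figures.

V ≈ 4.68 × 10^5 m³

Direct-runoff ordinates (Q − Q_b): 0.00, 0.85, 1.69, 4.54, 8.38, 12.23, 10.08, 7.92, 5.77, 4.62, 3.46, 3.31, 2.15, 0.00 m³/s.
ΣQ_DR = 65.00 m³/s.
With Δt = 2 h = 7200 s, V = ΣQ_DR · Δt = 65.00 × 7200 = 4.68 × 10^5 m³.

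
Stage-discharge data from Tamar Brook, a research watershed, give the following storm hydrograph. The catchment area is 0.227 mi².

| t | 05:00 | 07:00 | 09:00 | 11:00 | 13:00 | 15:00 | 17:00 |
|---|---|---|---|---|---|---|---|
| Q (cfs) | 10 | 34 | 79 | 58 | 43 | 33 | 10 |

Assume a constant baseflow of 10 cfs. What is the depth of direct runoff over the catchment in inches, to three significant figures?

Direct runoff: 0.0, 24.0, 69.0, 48.0, 33.0, 23.0, 0.0 cfs; ΣQ_DR = 197.0 cfs.
V = ΣQ_DR · Δt = 197.0 × 7200 s = 1.418 × 10^6 ft³.
Over A = 0.227 mi², depth = V / A = 2.69 in.

d ≈ 2.69 in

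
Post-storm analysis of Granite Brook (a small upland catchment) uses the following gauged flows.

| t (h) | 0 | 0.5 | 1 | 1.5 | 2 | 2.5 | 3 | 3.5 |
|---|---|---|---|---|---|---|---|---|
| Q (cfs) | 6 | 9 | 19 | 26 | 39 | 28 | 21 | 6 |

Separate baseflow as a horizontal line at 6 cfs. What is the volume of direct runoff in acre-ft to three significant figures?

Direct-runoff ordinates (Q − Q_b): 0.0, 3.0, 13.0, 20.0, 33.0, 22.0, 15.0, 0.0 cfs.
ΣQ_DR = 106.0 cfs.
With Δt = 0.5 h = 1800 s, V = ΣQ_DR · Δt = 106.0 × 1800 = 1.91 × 10^5 ft³ = 4.38 acre-ft.

V ≈ 4.38 acre-ft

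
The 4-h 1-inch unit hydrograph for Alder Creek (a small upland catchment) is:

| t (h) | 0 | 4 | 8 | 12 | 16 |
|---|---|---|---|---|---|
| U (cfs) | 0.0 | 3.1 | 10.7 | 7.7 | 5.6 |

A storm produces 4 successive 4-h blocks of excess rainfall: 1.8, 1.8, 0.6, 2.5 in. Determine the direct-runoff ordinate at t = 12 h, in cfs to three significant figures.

Q ≈ 35.0 cfs

By discrete convolution, Q_j = Σ (P_i / 1 in) · U_{j−i}.
At t = 12 h (j=3): Q = (1.8/1)·7.7 + (1.8/1)·10.7 + (0.6/1)·3.1 + (2.5/1)·0.0 = 35.0 cfs.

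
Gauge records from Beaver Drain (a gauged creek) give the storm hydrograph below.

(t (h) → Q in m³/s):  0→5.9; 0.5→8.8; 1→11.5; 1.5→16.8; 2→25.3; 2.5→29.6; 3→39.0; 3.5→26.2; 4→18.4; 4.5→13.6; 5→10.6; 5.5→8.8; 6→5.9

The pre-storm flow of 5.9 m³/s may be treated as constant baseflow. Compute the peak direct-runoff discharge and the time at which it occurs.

Subtracting baseflow gives direct-runoff ordinates: 0.0, 2.9, 5.6, 10.9, 19.4, 23.7, 33.1, 20.3, 12.5, 7.7, 4.7, 2.9, 0.0 m³/s.
The maximum is 33.1 m³/s, occurring at the reading for t = 3 h.

Q_p = 33.1 m³/s at t = 3 h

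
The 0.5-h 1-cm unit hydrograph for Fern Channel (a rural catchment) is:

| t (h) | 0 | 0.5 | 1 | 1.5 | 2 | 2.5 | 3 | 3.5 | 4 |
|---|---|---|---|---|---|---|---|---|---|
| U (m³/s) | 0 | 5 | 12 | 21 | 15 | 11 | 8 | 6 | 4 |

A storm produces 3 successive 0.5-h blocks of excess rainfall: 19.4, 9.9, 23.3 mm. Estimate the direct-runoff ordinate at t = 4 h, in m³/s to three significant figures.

Q ≈ 32.3 m³/s

By discrete convolution, Q_j = Σ (P_i / 10 mm) · U_{j−i}.
At t = 4 h (j=8): Q = (19.4/10)·4 + (9.9/10)·6 + (23.3/10)·8 = 32.3 m³/s.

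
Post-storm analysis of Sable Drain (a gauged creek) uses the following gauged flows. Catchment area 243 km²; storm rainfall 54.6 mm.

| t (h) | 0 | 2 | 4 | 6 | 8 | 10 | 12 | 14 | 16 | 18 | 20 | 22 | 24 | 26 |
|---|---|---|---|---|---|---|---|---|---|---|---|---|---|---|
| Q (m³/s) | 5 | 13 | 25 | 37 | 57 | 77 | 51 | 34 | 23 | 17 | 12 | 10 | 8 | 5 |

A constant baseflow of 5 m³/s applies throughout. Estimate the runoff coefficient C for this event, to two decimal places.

ΣQ_DR = 304.0 m³/s; V = ΣQ_DR·Δt = 2.189 × 10^6 m³.
Runoff depth d = V / A = 9.007 mm.
C = d / P = 9.007 / 54.6 = 0.16.

C ≈ 0.16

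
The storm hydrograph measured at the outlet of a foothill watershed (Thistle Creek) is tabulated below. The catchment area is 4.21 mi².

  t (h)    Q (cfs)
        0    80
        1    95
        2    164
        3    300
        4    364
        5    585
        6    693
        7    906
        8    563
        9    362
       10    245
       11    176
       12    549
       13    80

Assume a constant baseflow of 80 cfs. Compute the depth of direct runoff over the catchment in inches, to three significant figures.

d ≈ 1.49 in

Direct runoff: 0.0, 15.0, 84.0, 220.0, 284.0, 505.0, 613.0, 826.0, 483.0, 282.0, 165.0, 96.0, 469.0, 0.0 cfs; ΣQ_DR = 4042 cfs.
V = ΣQ_DR · Δt = 4042 × 3600 s = 1.455 × 10^7 ft³.
Over A = 4.21 mi², depth = V / A = 1.49 in.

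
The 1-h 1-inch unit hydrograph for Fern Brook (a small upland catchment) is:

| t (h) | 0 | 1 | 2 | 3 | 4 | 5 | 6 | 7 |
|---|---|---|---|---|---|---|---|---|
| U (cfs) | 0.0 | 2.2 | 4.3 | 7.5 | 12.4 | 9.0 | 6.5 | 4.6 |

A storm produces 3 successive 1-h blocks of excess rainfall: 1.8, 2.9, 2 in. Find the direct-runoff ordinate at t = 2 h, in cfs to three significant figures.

Q ≈ 14.1 cfs

By discrete convolution, Q_j = Σ (P_i / 1 in) · U_{j−i}.
At t = 2 h (j=2): Q = (1.8/1)·4.3 + (2.9/1)·2.2 + (2/1)·0.0 = 14.1 cfs.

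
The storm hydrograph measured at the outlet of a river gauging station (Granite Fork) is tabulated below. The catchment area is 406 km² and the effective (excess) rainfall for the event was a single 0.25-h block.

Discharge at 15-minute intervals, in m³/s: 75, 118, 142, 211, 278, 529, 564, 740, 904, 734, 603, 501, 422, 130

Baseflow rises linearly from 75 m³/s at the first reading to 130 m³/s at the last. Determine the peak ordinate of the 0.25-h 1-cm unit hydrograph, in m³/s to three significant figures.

U_p ≈ 794 m³/s

Direct runoff: 0.00, 38.77, 58.54, 123.31, 186.08, 432.85, 463.62, 635.38, 795.15, 620.92, 485.69, 379.46, 296.23, 0.00 m³/s; ΣQ_DR = 4516 m³/s, peak = 795.15 m³/s.
Runoff depth d = ΣQ_DR·Δt / A = 4516 × 900 / (406 km²) = 10.01 mm.
The 1-cm UH is the DRH scaled by (10 mm)/d, so U_p = 795.15 × 10/10.01 = 794 m³/s.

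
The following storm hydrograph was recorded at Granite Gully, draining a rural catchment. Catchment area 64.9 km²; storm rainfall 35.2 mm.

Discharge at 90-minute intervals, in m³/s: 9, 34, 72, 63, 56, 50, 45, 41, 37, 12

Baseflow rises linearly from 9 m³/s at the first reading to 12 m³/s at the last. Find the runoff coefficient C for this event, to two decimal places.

C ≈ 0.74

ΣQ_DR = 314.0 m³/s; V = ΣQ_DR·Δt = 1.696 × 10^6 m³.
Runoff depth d = V / A = 26.13 mm.
C = d / P = 26.13 / 35.2 = 0.74.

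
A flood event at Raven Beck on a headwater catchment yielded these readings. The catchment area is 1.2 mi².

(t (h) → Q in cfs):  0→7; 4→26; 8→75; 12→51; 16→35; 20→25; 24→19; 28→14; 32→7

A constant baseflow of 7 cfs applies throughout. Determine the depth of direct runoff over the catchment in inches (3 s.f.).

d ≈ 1.01 in

Direct runoff: 0.0, 19.0, 68.0, 44.0, 28.0, 18.0, 12.0, 7.0, 0.0 cfs; ΣQ_DR = 196.0 cfs.
V = ΣQ_DR · Δt = 196.0 × 14400 s = 2.822 × 10^6 ft³.
Over A = 1.2 mi², depth = V / A = 1.01 in.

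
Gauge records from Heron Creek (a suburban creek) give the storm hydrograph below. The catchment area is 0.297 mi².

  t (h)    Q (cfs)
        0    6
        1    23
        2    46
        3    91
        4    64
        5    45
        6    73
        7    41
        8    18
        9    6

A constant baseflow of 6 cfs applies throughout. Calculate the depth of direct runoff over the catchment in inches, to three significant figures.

d ≈ 1.84 in

Direct runoff: 0.0, 17.0, 40.0, 85.0, 58.0, 39.0, 67.0, 35.0, 12.0, 0.0 cfs; ΣQ_DR = 353.0 cfs.
V = ΣQ_DR · Δt = 353.0 × 3600 s = 1.271 × 10^6 ft³.
Over A = 0.297 mi², depth = V / A = 1.84 in.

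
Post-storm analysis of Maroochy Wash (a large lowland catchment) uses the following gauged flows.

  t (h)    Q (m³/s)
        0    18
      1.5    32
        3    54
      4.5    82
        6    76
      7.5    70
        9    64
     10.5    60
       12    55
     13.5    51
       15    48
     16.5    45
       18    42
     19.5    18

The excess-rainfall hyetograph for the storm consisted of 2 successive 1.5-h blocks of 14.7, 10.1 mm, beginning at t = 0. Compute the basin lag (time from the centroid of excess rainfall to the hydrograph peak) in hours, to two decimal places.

t_L ≈ 3.14 h

Centroid of excess rainfall: t_c = Σ P_i·t̄_i / ΣP_i = 1.3609 h (block centres at 0.75, 2.25 h).
Hydrograph peak occurs at t = 4.5 h, so basin lag t_L = 4.5 − 1.3609 = 3.14 h.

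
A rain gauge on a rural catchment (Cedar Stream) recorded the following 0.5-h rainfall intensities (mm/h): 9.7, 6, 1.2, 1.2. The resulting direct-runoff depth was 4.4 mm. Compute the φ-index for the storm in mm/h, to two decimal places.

φ ≈ 3.45 mm/h

Only the 2 blocks with intensity above φ contribute runoff: 9.7, 6 mm/h.
Σ(I−φ)·Δt = d  ⇒  (9.7+6 − 2φ)·0.5 = 4.4
φ = (15.70 − 4.4/0.5) / 2 = 3.45 mm/h.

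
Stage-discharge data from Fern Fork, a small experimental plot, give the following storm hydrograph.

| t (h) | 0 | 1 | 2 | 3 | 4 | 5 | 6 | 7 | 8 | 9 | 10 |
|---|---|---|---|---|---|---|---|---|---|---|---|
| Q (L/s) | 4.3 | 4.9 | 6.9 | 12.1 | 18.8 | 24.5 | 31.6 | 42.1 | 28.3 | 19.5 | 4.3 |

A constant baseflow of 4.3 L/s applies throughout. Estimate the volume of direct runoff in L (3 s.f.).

V ≈ 5.40 × 10^5 L

Direct-runoff ordinates (Q − Q_b): 0.0, 0.6, 2.6, 7.8, 14.5, 20.2, 27.3, 37.8, 24.0, 15.2, 0.0 L/s.
ΣQ_DR = 150.0 L/s.
With Δt = 1 h = 3600 s, V = ΣQ_DR · Δt = 150.0 × 3600 = 5.40 × 10^5 L.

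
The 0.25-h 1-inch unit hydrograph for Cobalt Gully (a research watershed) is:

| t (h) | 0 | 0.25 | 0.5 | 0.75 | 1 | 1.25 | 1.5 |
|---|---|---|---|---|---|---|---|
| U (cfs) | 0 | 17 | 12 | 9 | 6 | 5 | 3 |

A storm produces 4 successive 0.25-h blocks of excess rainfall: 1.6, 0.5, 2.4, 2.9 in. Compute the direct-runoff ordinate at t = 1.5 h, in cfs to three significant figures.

Q ≈ 47.8 cfs

By discrete convolution, Q_j = Σ (P_i / 1 in) · U_{j−i}.
At t = 1.5 h (j=6): Q = (1.6/1)·3 + (0.5/1)·5 + (2.4/1)·6 + (2.9/1)·9 = 47.8 cfs.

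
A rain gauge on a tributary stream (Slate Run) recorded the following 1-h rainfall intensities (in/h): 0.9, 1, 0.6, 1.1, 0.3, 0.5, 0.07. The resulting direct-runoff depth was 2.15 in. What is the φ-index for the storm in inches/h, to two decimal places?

φ ≈ 0.39 in/h

Only the 5 blocks with intensity above φ contribute runoff: 0.9, 1, 0.6, 1.1, 0.5 in/h.
Σ(I−φ)·Δt = d  ⇒  (0.9+1+0.6+1.1+0.5 − 5φ)·1 = 2.15
φ = (4.100 − 2.15/1) / 5 = 0.39 in/h.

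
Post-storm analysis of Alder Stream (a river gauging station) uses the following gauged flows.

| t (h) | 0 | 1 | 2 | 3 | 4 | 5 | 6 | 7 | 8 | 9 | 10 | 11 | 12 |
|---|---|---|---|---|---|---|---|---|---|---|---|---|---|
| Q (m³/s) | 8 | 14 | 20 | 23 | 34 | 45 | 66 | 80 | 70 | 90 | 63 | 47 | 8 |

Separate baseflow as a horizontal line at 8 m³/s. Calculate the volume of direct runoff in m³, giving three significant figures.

Direct-runoff ordinates (Q − Q_b): 0.0, 6.0, 12.0, 15.0, 26.0, 37.0, 58.0, 72.0, 62.0, 82.0, 55.0, 39.0, 0.0 m³/s.
ΣQ_DR = 464.0 m³/s.
With Δt = 1 h = 3600 s, V = ΣQ_DR · Δt = 464.0 × 3600 = 1.67 × 10^6 m³.

V ≈ 1.67 × 10^6 m³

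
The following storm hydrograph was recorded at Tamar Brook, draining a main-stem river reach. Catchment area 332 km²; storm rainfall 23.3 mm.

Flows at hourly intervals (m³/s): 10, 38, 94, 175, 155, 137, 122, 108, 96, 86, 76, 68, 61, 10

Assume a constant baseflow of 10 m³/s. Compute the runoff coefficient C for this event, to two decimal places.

ΣQ_DR = 1096 m³/s; V = ΣQ_DR·Δt = 3.946 × 10^6 m³.
Runoff depth d = V / A = 11.88 mm.
C = d / P = 11.88 / 23.3 = 0.51.

C ≈ 0.51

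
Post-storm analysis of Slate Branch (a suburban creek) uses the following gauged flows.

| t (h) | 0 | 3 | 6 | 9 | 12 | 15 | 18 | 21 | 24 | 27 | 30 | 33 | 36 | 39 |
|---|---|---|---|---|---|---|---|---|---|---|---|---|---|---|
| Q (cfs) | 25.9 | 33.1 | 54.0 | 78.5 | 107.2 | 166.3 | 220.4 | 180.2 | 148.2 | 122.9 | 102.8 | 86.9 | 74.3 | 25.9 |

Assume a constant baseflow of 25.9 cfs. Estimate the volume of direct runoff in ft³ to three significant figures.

V ≈ 1.15 × 10^7 ft³

Direct-runoff ordinates (Q − Q_b): 0.0, 7.2, 28.1, 52.6, 81.3, 140.4, 194.5, 154.3, 122.3, 97.0, 76.9, 61.0, 48.4, 0.0 cfs.
ΣQ_DR = 1064 cfs.
With Δt = 3 h = 10800 s, V = ΣQ_DR · Δt = 1064 × 10800 = 1.15 × 10^7 ft³.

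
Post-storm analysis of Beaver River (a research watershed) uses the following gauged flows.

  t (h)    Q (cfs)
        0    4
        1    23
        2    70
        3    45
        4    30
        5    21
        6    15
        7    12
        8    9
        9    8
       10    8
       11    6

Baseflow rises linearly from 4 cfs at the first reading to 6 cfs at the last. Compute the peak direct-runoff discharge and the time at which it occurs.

Q_p = 65.64 cfs at t = 2 h

Subtracting baseflow gives direct-runoff ordinates: 0.00, 18.82, 65.64, 40.45, 25.27, 16.09, 9.91, 6.73, 3.55, 2.36, 2.18, 0.00 cfs.
The maximum is 65.64 cfs, occurring at the reading for t = 2 h.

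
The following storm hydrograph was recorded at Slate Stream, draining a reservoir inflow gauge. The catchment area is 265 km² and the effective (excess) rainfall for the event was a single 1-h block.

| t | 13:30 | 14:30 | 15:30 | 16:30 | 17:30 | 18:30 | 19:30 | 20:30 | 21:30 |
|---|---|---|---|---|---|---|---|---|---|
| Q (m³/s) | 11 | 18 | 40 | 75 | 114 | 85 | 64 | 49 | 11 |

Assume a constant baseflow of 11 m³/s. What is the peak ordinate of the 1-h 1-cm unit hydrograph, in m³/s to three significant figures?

U_p ≈ 206 m³/s

Direct runoff: 0.0, 7.0, 29.0, 64.0, 103.0, 74.0, 53.0, 38.0, 0.0 m³/s; ΣQ_DR = 368.0 m³/s, peak = 103.0 m³/s.
Runoff depth d = ΣQ_DR·Δt / A = 368.0 × 3600 / (265 km²) = 4.999 mm.
The 1-cm UH is the DRH scaled by (10 mm)/d, so U_p = 103.0 × 10/4.999 = 206 m³/s.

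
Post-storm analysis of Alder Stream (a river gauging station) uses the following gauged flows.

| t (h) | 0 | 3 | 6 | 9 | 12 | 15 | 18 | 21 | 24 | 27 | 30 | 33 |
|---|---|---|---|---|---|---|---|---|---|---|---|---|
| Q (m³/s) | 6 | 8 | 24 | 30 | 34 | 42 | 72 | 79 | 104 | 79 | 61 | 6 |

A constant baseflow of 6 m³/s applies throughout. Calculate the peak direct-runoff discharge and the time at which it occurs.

Q_p = 98.0 m³/s at t = 24 h

Subtracting baseflow gives direct-runoff ordinates: 0.0, 2.0, 18.0, 24.0, 28.0, 36.0, 66.0, 73.0, 98.0, 73.0, 55.0, 0.0 m³/s.
The maximum is 98.0 m³/s, occurring at the reading for t = 24 h.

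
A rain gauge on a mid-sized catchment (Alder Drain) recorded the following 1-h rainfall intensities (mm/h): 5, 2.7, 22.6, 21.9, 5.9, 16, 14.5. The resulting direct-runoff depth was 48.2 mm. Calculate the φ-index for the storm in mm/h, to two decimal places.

φ ≈ 6.70 mm/h

Only the 4 blocks with intensity above φ contribute runoff: 22.6, 21.9, 16, 14.5 mm/h.
Σ(I−φ)·Δt = d  ⇒  (22.6+21.9+16+14.5 − 4φ)·1 = 48.2
φ = (75.00 − 48.2/1) / 4 = 6.70 mm/h.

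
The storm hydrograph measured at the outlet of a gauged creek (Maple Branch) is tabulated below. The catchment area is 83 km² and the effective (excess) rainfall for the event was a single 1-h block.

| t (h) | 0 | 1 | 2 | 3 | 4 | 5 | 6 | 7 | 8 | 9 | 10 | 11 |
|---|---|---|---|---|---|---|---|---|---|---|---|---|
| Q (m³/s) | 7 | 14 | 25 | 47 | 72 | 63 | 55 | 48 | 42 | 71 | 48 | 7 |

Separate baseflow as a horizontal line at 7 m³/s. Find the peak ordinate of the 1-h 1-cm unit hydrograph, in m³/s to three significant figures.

Direct runoff: 0.0, 7.0, 18.0, 40.0, 65.0, 56.0, 48.0, 41.0, 35.0, 64.0, 41.0, 0.0 m³/s; ΣQ_DR = 415.0 m³/s, peak = 65.0 m³/s.
Runoff depth d = ΣQ_DR·Δt / A = 415.0 × 3600 / (83 km²) = 18.00 mm.
The 1-cm UH is the DRH scaled by (10 mm)/d, so U_p = 65.0 × 10/18.00 = 36.1 m³/s.

U_p ≈ 36.1 m³/s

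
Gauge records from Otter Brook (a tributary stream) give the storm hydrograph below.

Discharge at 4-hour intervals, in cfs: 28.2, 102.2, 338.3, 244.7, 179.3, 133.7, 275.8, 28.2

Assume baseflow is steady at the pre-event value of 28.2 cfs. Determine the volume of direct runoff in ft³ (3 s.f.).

V ≈ 1.59 × 10^7 ft³

Direct-runoff ordinates (Q − Q_b): 0.0, 74.0, 310.1, 216.5, 151.1, 105.5, 247.6, 0.0 cfs.
ΣQ_DR = 1105 cfs.
With Δt = 4 h = 14400 s, V = ΣQ_DR · Δt = 1105 × 14400 = 1.59 × 10^7 ft³.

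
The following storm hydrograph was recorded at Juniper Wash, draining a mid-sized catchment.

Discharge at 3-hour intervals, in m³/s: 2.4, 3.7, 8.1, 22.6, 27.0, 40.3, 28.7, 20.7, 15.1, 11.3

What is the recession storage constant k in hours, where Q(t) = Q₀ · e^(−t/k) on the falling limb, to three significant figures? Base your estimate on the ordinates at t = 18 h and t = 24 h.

On the falling limb, Q drops from 28.7 to 15.1 m³/s between t = 18 h and t = 24 h (Δt = 6 h).
k = −Δt / ln(Q₂/Q₁) = −6 / ln(15.1/28.7) = 9.34 h.

k ≈ 9.34 h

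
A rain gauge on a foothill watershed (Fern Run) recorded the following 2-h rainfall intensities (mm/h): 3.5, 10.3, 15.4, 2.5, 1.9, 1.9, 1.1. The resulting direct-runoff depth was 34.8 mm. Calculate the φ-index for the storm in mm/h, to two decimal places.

Only the 2 blocks with intensity above φ contribute runoff: 10.3, 15.4 mm/h.
Σ(I−φ)·Δt = d  ⇒  (10.3+15.4 − 2φ)·2 = 34.8
φ = (25.70 − 34.8/2) / 2 = 4.15 mm/h.

φ ≈ 4.15 mm/h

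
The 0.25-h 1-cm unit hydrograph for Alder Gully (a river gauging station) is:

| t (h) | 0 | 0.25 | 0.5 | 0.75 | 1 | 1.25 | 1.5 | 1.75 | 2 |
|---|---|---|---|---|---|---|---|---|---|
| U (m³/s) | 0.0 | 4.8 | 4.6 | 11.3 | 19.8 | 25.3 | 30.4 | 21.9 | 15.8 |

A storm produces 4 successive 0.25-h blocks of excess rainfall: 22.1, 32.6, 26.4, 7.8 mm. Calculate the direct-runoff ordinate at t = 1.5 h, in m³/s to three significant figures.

Q ≈ 211 m³/s

By discrete convolution, Q_j = Σ (P_i / 10 mm) · U_{j−i}.
At t = 1.5 h (j=6): Q = (22.1/10)·30.4 + (32.6/10)·25.3 + (26.4/10)·19.8 + (7.8/10)·11.3 = 211 m³/s.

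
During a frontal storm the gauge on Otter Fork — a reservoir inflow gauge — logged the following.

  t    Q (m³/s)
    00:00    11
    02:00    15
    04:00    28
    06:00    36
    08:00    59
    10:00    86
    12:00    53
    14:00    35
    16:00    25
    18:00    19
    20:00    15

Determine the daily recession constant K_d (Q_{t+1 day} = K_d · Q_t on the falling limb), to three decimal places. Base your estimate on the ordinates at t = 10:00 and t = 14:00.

Between t = 10:00 and t = 14:00 the flow falls from 86 to 35 m³/s over 2×2 h = 4 h.
Per-interval ratio K = (35/86)^(1/2) = 0.6379; K_d = K^(24/2) = 0.005.

K_d ≈ 0.005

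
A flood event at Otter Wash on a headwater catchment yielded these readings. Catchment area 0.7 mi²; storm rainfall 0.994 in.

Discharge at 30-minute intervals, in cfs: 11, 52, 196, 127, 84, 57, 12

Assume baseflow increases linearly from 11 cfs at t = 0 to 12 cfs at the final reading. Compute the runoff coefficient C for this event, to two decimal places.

C ≈ 0.51

ΣQ_DR = 458.5 cfs; V = ΣQ_DR·Δt = 8.253 × 10^5 ft³.
Runoff depth d = V / A = 0.5075 in.
C = d / P = 0.5075 / 0.994 = 0.51.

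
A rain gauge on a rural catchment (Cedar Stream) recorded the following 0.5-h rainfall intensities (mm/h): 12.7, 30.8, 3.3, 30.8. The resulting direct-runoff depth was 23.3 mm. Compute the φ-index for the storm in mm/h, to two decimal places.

Only the 3 blocks with intensity above φ contribute runoff: 12.7, 30.8, 30.8 mm/h.
Σ(I−φ)·Δt = d  ⇒  (12.7+30.8+30.8 − 3φ)·0.5 = 23.3
φ = (74.30 − 23.3/0.5) / 3 = 9.23 mm/h.

φ ≈ 9.23 mm/h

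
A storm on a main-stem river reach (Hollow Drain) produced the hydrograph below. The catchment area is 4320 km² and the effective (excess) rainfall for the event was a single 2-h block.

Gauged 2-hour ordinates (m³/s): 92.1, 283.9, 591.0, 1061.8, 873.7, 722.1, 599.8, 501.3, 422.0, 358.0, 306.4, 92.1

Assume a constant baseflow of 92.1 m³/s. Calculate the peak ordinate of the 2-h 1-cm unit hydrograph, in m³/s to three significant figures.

Direct runoff: 0.0, 191.8, 498.9, 969.7, 781.6, 630.0, 507.7, 409.2, 329.9, 265.9, 214.3, 0.0 m³/s; ΣQ_DR = 4799 m³/s, peak = 969.7 m³/s.
Runoff depth d = ΣQ_DR·Δt / A = 4799 × 7200 / (4320 km²) = 7.998 mm.
The 1-cm UH is the DRH scaled by (10 mm)/d, so U_p = 969.7 × 10/7.998 = 1210 m³/s.

U_p ≈ 1210 m³/s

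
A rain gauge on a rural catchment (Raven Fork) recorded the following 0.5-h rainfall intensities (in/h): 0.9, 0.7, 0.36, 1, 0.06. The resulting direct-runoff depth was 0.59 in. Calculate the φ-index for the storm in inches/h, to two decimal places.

Only the 3 blocks with intensity above φ contribute runoff: 0.9, 0.7, 1 in/h.
Σ(I−φ)·Δt = d  ⇒  (0.9+0.7+1 − 3φ)·0.5 = 0.59
φ = (2.600 − 0.59/0.5) / 3 = 0.47 in/h.

φ ≈ 0.47 in/h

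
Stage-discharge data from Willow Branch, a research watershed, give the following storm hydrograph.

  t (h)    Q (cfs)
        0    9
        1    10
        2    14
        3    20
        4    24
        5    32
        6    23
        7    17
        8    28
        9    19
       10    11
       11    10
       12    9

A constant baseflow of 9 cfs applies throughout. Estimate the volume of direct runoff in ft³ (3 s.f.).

Direct-runoff ordinates (Q − Q_b): 0.0, 1.0, 5.0, 11.0, 15.0, 23.0, 14.0, 8.0, 19.0, 10.0, 2.0, 1.0, 0.0 cfs.
ΣQ_DR = 109.0 cfs.
With Δt = 1 h = 3600 s, V = ΣQ_DR · Δt = 109.0 × 3600 = 3.92 × 10^5 ft³.

V ≈ 3.92 × 10^5 ft³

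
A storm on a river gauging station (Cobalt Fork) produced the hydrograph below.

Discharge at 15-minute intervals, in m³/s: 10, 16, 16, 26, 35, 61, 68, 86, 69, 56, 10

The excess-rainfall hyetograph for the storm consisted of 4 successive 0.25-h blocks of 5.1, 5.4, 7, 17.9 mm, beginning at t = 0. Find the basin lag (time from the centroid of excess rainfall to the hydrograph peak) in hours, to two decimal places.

t_L ≈ 1.11 h

Centroid of excess rainfall: t_c = Σ P_i·t̄_i / ΣP_i = 0.6412 h (block centres at 0.125, 0.375, 0.625, 0.875 h).
Hydrograph peak occurs at t = 1.75 h, so basin lag t_L = 1.75 − 0.6412 = 1.11 h.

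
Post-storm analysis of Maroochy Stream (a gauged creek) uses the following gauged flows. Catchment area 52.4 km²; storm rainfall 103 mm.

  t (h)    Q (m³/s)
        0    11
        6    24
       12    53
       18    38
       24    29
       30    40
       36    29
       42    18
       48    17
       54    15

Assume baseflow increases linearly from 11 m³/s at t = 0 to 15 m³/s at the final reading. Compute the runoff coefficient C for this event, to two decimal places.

C ≈ 0.58

ΣQ_DR = 144.0 m³/s; V = ΣQ_DR·Δt = 3.110 × 10^6 m³.
Runoff depth d = V / A = 59.36 mm.
C = d / P = 59.36 / 103 = 0.58.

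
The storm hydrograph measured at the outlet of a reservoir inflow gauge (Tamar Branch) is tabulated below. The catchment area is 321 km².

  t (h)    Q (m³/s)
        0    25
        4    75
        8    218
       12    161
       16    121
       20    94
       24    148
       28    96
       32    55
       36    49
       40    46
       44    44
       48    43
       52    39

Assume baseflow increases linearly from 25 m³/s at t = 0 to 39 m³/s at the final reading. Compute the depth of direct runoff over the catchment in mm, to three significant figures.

Direct runoff: 0.00, 48.92, 190.85, 132.77, 91.69, 63.62, 116.54, 63.46, 21.38, 14.31, 10.23, 7.15, 5.08, 0.00 m³/s; ΣQ_DR = 766.0 m³/s.
V = ΣQ_DR · Δt = 766.0 × 14400 s = 1.103 × 10^7 m³.
Over A = 321 km², depth = V / A = 34.4 mm.

d ≈ 34.4 mm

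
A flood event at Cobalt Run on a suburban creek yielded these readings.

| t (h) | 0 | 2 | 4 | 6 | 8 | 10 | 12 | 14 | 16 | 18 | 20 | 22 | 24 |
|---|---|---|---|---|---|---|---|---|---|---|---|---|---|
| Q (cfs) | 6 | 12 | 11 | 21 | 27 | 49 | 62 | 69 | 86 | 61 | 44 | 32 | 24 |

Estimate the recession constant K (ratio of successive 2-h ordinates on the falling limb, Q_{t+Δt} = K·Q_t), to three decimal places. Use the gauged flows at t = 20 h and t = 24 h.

K ≈ 0.739

Using the recession-limb readings at t = 20 h and t = 24 h: Q falls from 44 to 24 cfs over 2 intervals.
K = (Q₂/Q₁)^(1/2) = (24/44)^(1/2) = 0.739.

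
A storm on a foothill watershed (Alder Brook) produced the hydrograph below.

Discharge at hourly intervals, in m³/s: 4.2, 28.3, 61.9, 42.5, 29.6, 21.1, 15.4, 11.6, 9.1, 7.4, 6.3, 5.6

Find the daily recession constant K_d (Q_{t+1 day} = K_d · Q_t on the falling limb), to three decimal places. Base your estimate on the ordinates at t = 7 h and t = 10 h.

Between t = 7 h and t = 10 h the flow falls from 11.6 to 6.3 m³/s over 3×1 h = 3 h.
Per-interval ratio K = (6.3/11.6)^(1/3) = 0.8159; K_d = K^(24/1) = 0.008.

K_d ≈ 0.008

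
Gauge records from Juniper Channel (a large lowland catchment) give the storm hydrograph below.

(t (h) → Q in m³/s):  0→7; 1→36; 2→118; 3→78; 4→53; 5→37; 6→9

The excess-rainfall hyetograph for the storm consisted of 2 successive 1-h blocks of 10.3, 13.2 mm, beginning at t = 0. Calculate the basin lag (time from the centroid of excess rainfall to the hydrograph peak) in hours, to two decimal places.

Centroid of excess rainfall: t_c = Σ P_i·t̄_i / ΣP_i = 1.0617 h (block centres at 0.5, 1.5 h).
Hydrograph peak occurs at t = 2 h, so basin lag t_L = 2 − 1.0617 = 0.94 h.

t_L ≈ 0.94 h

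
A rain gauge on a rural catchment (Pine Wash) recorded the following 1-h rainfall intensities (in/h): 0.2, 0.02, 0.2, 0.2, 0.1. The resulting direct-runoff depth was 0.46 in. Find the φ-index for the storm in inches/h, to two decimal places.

Only the 4 blocks with intensity above φ contribute runoff: 0.2, 0.2, 0.2, 0.1 in/h.
Σ(I−φ)·Δt = d  ⇒  (0.2+0.2+0.2+0.1 − 4φ)·1 = 0.46
φ = (0.7000 − 0.46/1) / 4 = 0.06 in/h.

φ ≈ 0.06 in/h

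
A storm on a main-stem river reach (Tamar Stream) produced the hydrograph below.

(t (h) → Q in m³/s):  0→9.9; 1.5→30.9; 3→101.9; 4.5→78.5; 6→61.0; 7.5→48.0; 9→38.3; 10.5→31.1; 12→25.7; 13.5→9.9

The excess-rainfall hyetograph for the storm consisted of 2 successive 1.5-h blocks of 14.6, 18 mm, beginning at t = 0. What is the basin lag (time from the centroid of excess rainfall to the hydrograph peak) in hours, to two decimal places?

t_L ≈ 1.42 h

Centroid of excess rainfall: t_c = Σ P_i·t̄_i / ΣP_i = 1.5782 h (block centres at 0.75, 2.25 h).
Hydrograph peak occurs at t = 3 h, so basin lag t_L = 3 − 1.5782 = 1.42 h.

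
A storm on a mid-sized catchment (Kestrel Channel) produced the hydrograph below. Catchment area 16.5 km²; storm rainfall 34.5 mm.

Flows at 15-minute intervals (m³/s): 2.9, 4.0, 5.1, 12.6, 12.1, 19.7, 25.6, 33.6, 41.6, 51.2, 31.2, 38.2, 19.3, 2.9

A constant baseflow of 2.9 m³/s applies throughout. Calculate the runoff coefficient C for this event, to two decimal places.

C ≈ 0.41

ΣQ_DR = 259.4 m³/s; V = ΣQ_DR·Δt = 2.335 × 10^5 m³.
Runoff depth d = V / A = 14.15 mm.
C = d / P = 14.15 / 34.5 = 0.41.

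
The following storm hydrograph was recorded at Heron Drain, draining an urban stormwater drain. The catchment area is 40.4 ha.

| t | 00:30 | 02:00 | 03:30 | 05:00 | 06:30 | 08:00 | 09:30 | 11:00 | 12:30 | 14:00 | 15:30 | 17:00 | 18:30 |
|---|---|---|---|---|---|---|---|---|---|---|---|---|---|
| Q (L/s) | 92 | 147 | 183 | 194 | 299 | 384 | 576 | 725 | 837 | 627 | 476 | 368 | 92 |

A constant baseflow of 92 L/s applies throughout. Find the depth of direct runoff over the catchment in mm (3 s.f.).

d ≈ 50.8 mm

Direct runoff: 0.0, 55.0, 91.0, 102.0, 207.0, 292.0, 484.0, 633.0, 745.0, 535.0, 384.0, 276.0, 0.0 L/s; ΣQ_DR = 3804 L/s.
V = ΣQ_DR · Δt = 3804 × 5400 s = 2.054 × 10^7 L.
Over A = 40.4 ha, depth = V / A = 50.8 mm.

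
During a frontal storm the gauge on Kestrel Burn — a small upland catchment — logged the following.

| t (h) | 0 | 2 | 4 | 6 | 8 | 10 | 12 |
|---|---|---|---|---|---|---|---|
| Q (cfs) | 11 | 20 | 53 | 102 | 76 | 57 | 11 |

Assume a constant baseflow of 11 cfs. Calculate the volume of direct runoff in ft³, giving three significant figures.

Direct-runoff ordinates (Q − Q_b): 0.0, 9.0, 42.0, 91.0, 65.0, 46.0, 0.0 cfs.
ΣQ_DR = 253.0 cfs.
With Δt = 2 h = 7200 s, V = ΣQ_DR · Δt = 253.0 × 7200 = 1.82 × 10^6 ft³.

V ≈ 1.82 × 10^6 ft³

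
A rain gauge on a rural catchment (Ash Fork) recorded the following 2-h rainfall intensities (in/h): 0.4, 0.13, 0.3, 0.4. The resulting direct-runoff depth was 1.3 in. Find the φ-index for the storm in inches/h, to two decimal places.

Only the 3 blocks with intensity above φ contribute runoff: 0.4, 0.3, 0.4 in/h.
Σ(I−φ)·Δt = d  ⇒  (0.4+0.3+0.4 − 3φ)·2 = 1.3
φ = (1.100 − 1.3/2) / 3 = 0.15 in/h.

φ ≈ 0.15 in/h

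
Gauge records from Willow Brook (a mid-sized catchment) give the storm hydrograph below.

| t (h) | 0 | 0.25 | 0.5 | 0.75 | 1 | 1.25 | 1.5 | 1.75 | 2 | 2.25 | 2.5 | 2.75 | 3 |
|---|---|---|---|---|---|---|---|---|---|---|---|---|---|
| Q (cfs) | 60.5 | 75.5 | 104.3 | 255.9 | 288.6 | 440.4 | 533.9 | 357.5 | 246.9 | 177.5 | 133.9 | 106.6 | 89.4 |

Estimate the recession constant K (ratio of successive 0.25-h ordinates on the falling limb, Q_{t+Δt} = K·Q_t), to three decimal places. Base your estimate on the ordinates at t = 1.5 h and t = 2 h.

K ≈ 0.680

Using the recession-limb readings at t = 1.5 h and t = 2 h: Q falls from 533.9 to 246.9 cfs over 2 intervals.
K = (Q₂/Q₁)^(1/2) = (246.9/533.9)^(1/2) = 0.680.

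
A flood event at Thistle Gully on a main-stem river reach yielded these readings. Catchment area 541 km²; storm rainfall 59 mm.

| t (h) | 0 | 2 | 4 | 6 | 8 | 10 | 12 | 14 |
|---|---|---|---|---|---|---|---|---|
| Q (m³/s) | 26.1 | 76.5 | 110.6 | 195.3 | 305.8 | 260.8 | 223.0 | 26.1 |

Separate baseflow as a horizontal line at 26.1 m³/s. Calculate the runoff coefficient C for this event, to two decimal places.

ΣQ_DR = 1015 m³/s; V = ΣQ_DR·Δt = 7.311 × 10^6 m³.
Runoff depth d = V / A = 13.51 mm.
C = d / P = 13.51 / 59 = 0.23.

C ≈ 0.23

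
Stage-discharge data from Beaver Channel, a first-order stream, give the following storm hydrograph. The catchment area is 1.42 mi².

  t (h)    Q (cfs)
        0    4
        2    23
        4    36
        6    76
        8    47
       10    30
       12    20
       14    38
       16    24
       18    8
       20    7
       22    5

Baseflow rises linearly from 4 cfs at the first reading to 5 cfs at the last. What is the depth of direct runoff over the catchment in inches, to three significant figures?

Direct runoff: 0.00, 18.91, 31.82, 71.73, 42.64, 25.55, 15.45, 33.36, 19.27, 3.18, 2.09, 0.00 cfs; ΣQ_DR = 264.0 cfs.
V = ΣQ_DR · Δt = 264.0 × 7200 s = 1.901 × 10^6 ft³.
Over A = 1.42 mi², depth = V / A = 0.576 in.

d ≈ 0.576 in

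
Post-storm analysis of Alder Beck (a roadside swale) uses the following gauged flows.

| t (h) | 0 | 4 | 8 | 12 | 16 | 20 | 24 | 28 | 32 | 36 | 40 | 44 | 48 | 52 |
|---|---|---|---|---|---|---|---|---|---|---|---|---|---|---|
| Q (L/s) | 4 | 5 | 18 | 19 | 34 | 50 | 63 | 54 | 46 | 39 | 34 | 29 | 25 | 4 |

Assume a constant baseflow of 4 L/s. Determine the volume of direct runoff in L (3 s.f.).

V ≈ 5.30 × 10^6 L

Direct-runoff ordinates (Q − Q_b): 0.0, 1.0, 14.0, 15.0, 30.0, 46.0, 59.0, 50.0, 42.0, 35.0, 30.0, 25.0, 21.0, 0.0 L/s.
ΣQ_DR = 368.0 L/s.
With Δt = 4 h = 14400 s, V = ΣQ_DR · Δt = 368.0 × 14400 = 5.30 × 10^6 L.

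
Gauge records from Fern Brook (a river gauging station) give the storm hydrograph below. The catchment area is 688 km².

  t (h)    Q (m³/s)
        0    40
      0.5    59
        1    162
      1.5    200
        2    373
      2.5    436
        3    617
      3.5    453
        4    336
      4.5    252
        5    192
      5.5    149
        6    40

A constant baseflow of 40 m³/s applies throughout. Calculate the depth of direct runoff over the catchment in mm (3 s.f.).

d ≈ 7.30 mm

Direct runoff: 0.0, 19.0, 122.0, 160.0, 333.0, 396.0, 577.0, 413.0, 296.0, 212.0, 152.0, 109.0, 0.0 m³/s; ΣQ_DR = 2789 m³/s.
V = ΣQ_DR · Δt = 2789 × 1800 s = 5.020 × 10^6 m³.
Over A = 688 km², depth = V / A = 7.30 mm.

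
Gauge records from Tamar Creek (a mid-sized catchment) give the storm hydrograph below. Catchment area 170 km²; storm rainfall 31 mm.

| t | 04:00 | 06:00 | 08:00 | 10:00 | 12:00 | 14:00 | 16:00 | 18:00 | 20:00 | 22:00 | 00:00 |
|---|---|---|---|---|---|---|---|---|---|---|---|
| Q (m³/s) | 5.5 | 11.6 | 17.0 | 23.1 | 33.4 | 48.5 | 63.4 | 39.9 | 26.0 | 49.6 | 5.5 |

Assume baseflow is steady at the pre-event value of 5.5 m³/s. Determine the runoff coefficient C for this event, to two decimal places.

ΣQ_DR = 263.0 m³/s; V = ΣQ_DR·Δt = 1.894 × 10^6 m³.
Runoff depth d = V / A = 11.14 mm.
C = d / P = 11.14 / 31 = 0.36.

C ≈ 0.36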